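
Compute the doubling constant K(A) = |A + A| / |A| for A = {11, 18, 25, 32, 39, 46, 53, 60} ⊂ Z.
K = |A + A| / |A| = 15/8

Enumerate A + A = {a + b : a, b ∈ A}. With |A| = 8, there are |A|^2 = 64 ordered sum pairs; collecting distinct values, A + A = {22, 29, 36, 43, 50, 57, 64, 71, 78, 85, 92, 99, 106, 113, 120}, so |A + A| = 15. Thus K = 15/8. Here |A + A| = 2|A| − 1 = 15, the minimum possible — so K = 15/8 is minimal, which holds iff A is an arithmetic progression.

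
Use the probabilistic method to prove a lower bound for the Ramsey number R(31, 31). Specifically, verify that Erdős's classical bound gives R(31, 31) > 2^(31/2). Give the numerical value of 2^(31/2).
2^(31/2) = 46340.95; so R(31, 31) > 46340.95

Colour each edge of K_n uniformly at random with red/blue. The expected number of monochromatic K_31 is C(n, 31) · 2 · 2^(−C(31,2)). If C(n, 31) · 2^(1 − C(31,2)) < 1, then with positive probability no monochromatic K_31 exists, so R(31, 31) > n. The standard estimate C(n, 31) ≤ n^31/31! shows this inequality holds whenever n ≤ 2^(31/2) (since 31! · 2^(C(31,2) − 1) > 2^(31^2/2) ≥ n^31). Hence R(31, 31) > 2^(31/2) = 46340.95.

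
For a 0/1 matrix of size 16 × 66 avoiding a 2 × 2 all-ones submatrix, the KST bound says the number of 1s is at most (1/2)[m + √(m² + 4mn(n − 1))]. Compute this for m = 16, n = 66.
z(16, 66; 2, 2) ≤ (1/2)[16 + √(16² + 4·16·66·65)] = (1/2)[16 + √274816] = 270.1145

Kővári–Sós–Turán: let r_1, ..., r_16 be the row sums and z = Σ r_i the total number of 1s. Each pair of columns can share at most one row with both entries 1 (else a 2×2 all-ones block appears), so Σ_i C(r_i, 2) ≤ C(66, 2) = 2145. By convexity Σ_i C(r_i, 2) ≥ 16·C(z/16, 2) = z(z − 16)/(2·16), giving z² − 16z − 16·66·65 ≤ 0 and hence z ≤ (1/2)[16 + √(256 + 4·68640)] = (1/2)[16 + √274816] ≈ (1/2)(16 + 524.229) = 270.1145.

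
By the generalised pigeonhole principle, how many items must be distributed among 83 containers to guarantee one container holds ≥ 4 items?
n = (4 − 1)·83 + 1 = 250

By the generalised pigeonhole principle, to guarantee some box contains ≥ r objects we need more than (r − 1) · k objects total. Threshold: n = (r − 1) · k + 1. With r = 4 and k = 83: n = 3 · 83 + 1 = 249 + 1 = 250. For n = 249 = 3 · 83, we can put exactly 3 objects in every box, avoiding 4 in any single one — so 250 is tight.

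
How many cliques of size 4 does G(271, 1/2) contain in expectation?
E[# K_4] = C(271, 4) · (1/2)^C(4, 2) = 219790485 / 2^6 = 3434226.328125

For each 4-subset S of vertices (there are C(271, 4) = 219790485 such S), let X_S = 1 if S induces a K_4 (all C(4, 2) = 6 edges present). Then P(X_S = 1) = (1/2)^6 = 1/64. By linearity of expectation, E[# K_4] = C(271, 4) · (1/2)^6 = 219790485 / 64 = 3434226.328125.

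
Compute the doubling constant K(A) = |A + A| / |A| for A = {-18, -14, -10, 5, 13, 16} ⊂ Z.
K = |A + A| / |A| = 19/6

Enumerate A + A = {a + b : a, b ∈ A}. With |A| = 6, there are |A|^2 = 36 ordered sum pairs; collecting distinct values, A + A = {-36, -32, -28, -24, -20, -13, -9, -5, -2, -1, 2, 3, 6, 10, 18, 21, 26, 29, 32}, so |A + A| = 19. Thus K = 19/6. For comparison, the minimum possible |A + A| over all 6-element sets is 2·6 − 1 = 11 (so min K = 11/6), attained only by arithmetic progressions.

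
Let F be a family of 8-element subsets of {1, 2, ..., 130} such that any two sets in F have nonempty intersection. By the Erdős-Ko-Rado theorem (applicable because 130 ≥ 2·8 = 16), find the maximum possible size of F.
max |F| = C(129, 7) = 99949406400

Erdős-Ko-Rado (1961): when n ≥ 2k, max |F| = C(n−1, k−1). The bound is attained by the star {A : i ∈ A} for any fixed i ∈ [n]. Here C(130−1, 8−1) = C(129, 7) = 99949406400.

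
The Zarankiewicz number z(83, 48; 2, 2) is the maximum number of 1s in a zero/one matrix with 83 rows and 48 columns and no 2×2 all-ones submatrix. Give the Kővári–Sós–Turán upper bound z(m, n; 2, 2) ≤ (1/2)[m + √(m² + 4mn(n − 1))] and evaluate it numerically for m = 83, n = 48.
z(83, 48; 2, 2) ≤ (1/2)[83 + √(83² + 4·83·48·47)] = (1/2)[83 + √755881] = 476.2071

Kővári–Sós–Turán: let r_1, ..., r_83 be the row sums and z = Σ r_i the total number of 1s. Each pair of columns can share at most one row with both entries 1 (else a 2×2 all-ones block appears), so Σ_i C(r_i, 2) ≤ C(48, 2) = 1128. By convexity Σ_i C(r_i, 2) ≥ 83·C(z/83, 2) = z(z − 83)/(2·83), giving z² − 83z − 83·48·47 ≤ 0 and hence z ≤ (1/2)[83 + √(6889 + 4·187248)] = (1/2)[83 + √755881] ≈ (1/2)(83 + 869.4142) = 476.2071.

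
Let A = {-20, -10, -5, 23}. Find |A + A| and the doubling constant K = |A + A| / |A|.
K = |A + A| / |A| = 10/4 = 5/2

Enumerate A + A = {a + b : a, b ∈ A}. With |A| = 4, there are |A|^2 = 16 ordered sum pairs; collecting distinct values, A + A = {-40, -30, -25, -20, -15, -10, 3, 13, 18, 46}, so |A + A| = 10. Thus K = 10/4 = 5/2. For comparison, the minimum possible |A + A| over all 4-element sets is 2·4 − 1 = 7 (so min K = 7/4), attained only by arithmetic progressions.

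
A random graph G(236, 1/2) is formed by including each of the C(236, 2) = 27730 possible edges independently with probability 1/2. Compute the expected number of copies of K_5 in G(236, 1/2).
E[# K_5] = C(236, 5) · (1/2)^C(5, 2) = 5845994232 / 2^10 = 730749279/128 = 5708978.7421875

For each 5-subset S of vertices (there are C(236, 5) = 5845994232 such S), let X_S = 1 if S induces a K_5 (all C(5, 2) = 10 edges present). Then P(X_S = 1) = (1/2)^10 = 1/1024. By linearity of expectation, E[# K_5] = C(236, 5) · (1/2)^10 = 5845994232 / 1024 = 730749279/128 = 5708978.7421875.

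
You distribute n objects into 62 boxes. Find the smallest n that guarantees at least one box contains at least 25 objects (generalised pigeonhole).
n = (25 − 1)·62 + 1 = 1489

By the generalised pigeonhole principle, to guarantee some box contains ≥ r objects we need more than (r − 1) · k objects total. Threshold: n = (r − 1) · k + 1. With r = 25 and k = 62: n = 24 · 62 + 1 = 1488 + 1 = 1489. For n = 1488 = 24 · 62, we can put exactly 24 objects in every box, avoiding 25 in any single one — so 1489 is tight.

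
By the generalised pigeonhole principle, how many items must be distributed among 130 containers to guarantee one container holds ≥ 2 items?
n = (2 − 1)·130 + 1 = 131

By the generalised pigeonhole principle, to guarantee some box contains ≥ r objects we need more than (r − 1) · k objects total. Threshold: n = (r − 1) · k + 1. With r = 2 and k = 130: n = 1 · 130 + 1 = 130 + 1 = 131. For n = 130 = 1 · 130, we can put exactly 1 objects in every box, avoiding 2 in any single one — so 131 is tight.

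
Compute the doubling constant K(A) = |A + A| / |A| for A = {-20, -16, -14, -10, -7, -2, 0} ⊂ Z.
K = |A + A| / |A| = 24/7

Enumerate A + A = {a + b : a, b ∈ A}. With |A| = 7, there are |A|^2 = 49 ordered sum pairs; collecting distinct values, A + A = {-40, -36, -34, -32, -30, -28, -27, -26, -24, -23, -22, -21, -20, -18, -17, -16, -14, -12, -10, -9, -7, -4, -2, 0}, so |A + A| = 24. Thus K = 24/7. For comparison, the minimum possible |A + A| over all 7-element sets is 2·7 − 1 = 13 (so min K = 13/7), attained only by arithmetic progressions.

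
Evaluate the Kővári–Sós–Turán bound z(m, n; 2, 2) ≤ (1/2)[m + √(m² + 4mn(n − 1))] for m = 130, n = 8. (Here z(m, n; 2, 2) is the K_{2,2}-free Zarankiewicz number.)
z(130, 8; 2, 2) ≤ (1/2)[130 + √(130² + 4·130·8·7)] = (1/2)[130 + √46020] = 172.2614

Kővári–Sós–Turán: let r_1, ..., r_130 be the row sums and z = Σ r_i the total number of 1s. Each pair of columns can share at most one row with both entries 1 (else a 2×2 all-ones block appears), so Σ_i C(r_i, 2) ≤ C(8, 2) = 28. By convexity Σ_i C(r_i, 2) ≥ 130·C(z/130, 2) = z(z − 130)/(2·130), giving z² − 130z − 130·8·7 ≤ 0 and hence z ≤ (1/2)[130 + √(16900 + 4·7280)] = (1/2)[130 + √46020] ≈ (1/2)(130 + 214.5227) = 172.2614.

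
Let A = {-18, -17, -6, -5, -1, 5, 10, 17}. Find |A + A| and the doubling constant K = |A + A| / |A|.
K = |A + A| / |A| = 30/8 = 15/4

Enumerate A + A = {a + b : a, b ∈ A}. With |A| = 8, there are |A|^2 = 64 ordered sum pairs; collecting distinct values, A + A = {-36, -35, -34, -24, -23, -22, -19, -18, -13, -12, -11, -10, -8, -7, -6, -2, -1, 0, 4, 5, 9, 10, 11, 12, 15, 16, 20, 22, 27, 34}, so |A + A| = 30. Thus K = 30/8 = 15/4. For comparison, the minimum possible |A + A| over all 8-element sets is 2·8 − 1 = 15 (so min K = 15/8), attained only by arithmetic progressions.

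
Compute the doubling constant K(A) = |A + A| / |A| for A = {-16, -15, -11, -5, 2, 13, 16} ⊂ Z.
K = |A + A| / |A| = 27/7

Enumerate A + A = {a + b : a, b ∈ A}. With |A| = 7, there are |A|^2 = 49 ordered sum pairs; collecting distinct values, A + A = {-32, -31, -30, -27, -26, -22, -21, -20, -16, -14, -13, -10, -9, -3, -2, 0, 1, 2, 4, 5, 8, 11, 15, 18, 26, 29, 32}, so |A + A| = 27. Thus K = 27/7. For comparison, the minimum possible |A + A| over all 7-element sets is 2·7 − 1 = 13 (so min K = 13/7), attained only by arithmetic progressions.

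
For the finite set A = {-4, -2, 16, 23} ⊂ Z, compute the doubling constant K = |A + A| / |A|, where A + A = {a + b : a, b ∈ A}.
K = |A + A| / |A| = 10/4 = 5/2

Enumerate A + A = {a + b : a, b ∈ A}. With |A| = 4, there are |A|^2 = 16 ordered sum pairs; collecting distinct values, A + A = {-8, -6, -4, 12, 14, 19, 21, 32, 39, 46}, so |A + A| = 10. Thus K = 10/4 = 5/2. For comparison, the minimum possible |A + A| over all 4-element sets is 2·4 − 1 = 7 (so min K = 7/4), attained only by arithmetic progressions.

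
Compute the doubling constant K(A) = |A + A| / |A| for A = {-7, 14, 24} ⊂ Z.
K = |A + A| / |A| = 6/3 = 2

Enumerate A + A = {a + b : a, b ∈ A}. With |A| = 3, there are |A|^2 = 9 ordered sum pairs; collecting distinct values, A + A = {-14, 7, 17, 28, 38, 48}, so |A + A| = 6. Thus K = 6/3 = 2. For comparison, the minimum possible |A + A| over all 3-element sets is 2·3 − 1 = 5 (so min K = 5/3), attained only by arithmetic progressions.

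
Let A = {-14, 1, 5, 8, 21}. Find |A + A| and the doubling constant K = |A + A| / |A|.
K = |A + A| / |A| = 15/5 = 3

Enumerate A + A = {a + b : a, b ∈ A}. With |A| = 5, there are |A|^2 = 25 ordered sum pairs; collecting distinct values, A + A = {-28, -13, -9, -6, 2, 6, 7, 9, 10, 13, 16, 22, 26, 29, 42}, so |A + A| = 15. Thus K = 15/5 = 3. For comparison, the minimum possible |A + A| over all 5-element sets is 2·5 − 1 = 9 (so min K = 9/5), attained only by arithmetic progressions.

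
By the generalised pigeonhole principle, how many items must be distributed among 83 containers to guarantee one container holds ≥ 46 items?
n = (46 − 1)·83 + 1 = 3736

By the generalised pigeonhole principle, to guarantee some box contains ≥ r objects we need more than (r − 1) · k objects total. Threshold: n = (r − 1) · k + 1. With r = 46 and k = 83: n = 45 · 83 + 1 = 3735 + 1 = 3736. For n = 3735 = 45 · 83, we can put exactly 45 objects in every box, avoiding 46 in any single one — so 3736 is tight.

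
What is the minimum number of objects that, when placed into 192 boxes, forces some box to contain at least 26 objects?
n = (26 − 1)·192 + 1 = 4801

By the generalised pigeonhole principle, to guarantee some box contains ≥ r objects we need more than (r − 1) · k objects total. Threshold: n = (r − 1) · k + 1. With r = 26 and k = 192: n = 25 · 192 + 1 = 4800 + 1 = 4801. For n = 4800 = 25 · 192, we can put exactly 25 objects in every box, avoiding 26 in any single one — so 4801 is tight.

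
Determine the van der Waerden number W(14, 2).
W(14, 2) = 14 + 1 = 15

A 2-term AP is any pair of integers, so a monochromatic 2-AP exists iff some colour is used at least twice. With 14 colours, the colouring i ↦ i on {1, ..., 14} uses each colour once, avoiding any monochromatic pair, so W(14, 2) > 14. For {1, ..., 15}, pigeonhole forces two integers of the same colour, which form a monochromatic 2-AP. Hence W(14, 2) = 15.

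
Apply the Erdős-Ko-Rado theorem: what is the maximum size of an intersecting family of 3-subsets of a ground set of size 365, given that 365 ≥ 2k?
max |F| = C(364, 2) = 66066

Erdős-Ko-Rado (1961): when n ≥ 2k, max |F| = C(n−1, k−1). The bound is attained by the star {A : i ∈ A} for any fixed i ∈ [n]. Here C(365−1, 3−1) = C(364, 2) = 66066.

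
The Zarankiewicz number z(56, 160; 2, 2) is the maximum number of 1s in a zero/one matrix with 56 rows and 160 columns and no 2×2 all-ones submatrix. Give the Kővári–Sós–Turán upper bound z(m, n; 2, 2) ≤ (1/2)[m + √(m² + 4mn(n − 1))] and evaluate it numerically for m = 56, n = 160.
z(56, 160; 2, 2) ≤ (1/2)[56 + √(56² + 4·56·160·159)] = (1/2)[56 + √5701696] = 1221.9112

Kővári–Sós–Turán: let r_1, ..., r_56 be the row sums and z = Σ r_i the total number of 1s. Each pair of columns can share at most one row with both entries 1 (else a 2×2 all-ones block appears), so Σ_i C(r_i, 2) ≤ C(160, 2) = 12720. By convexity Σ_i C(r_i, 2) ≥ 56·C(z/56, 2) = z(z − 56)/(2·56), giving z² − 56z − 56·160·159 ≤ 0 and hence z ≤ (1/2)[56 + √(3136 + 4·1424640)] = (1/2)[56 + √5701696] ≈ (1/2)(56 + 2387.8224) = 1221.9112.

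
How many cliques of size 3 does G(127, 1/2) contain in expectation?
E[# K_3] = C(127, 3) · (1/2)^C(3, 2) = 333375 / 2^3 = 41671.875

For each 3-subset S of vertices (there are C(127, 3) = 333375 such S), let X_S = 1 if S induces a K_3 (all C(3, 2) = 3 edges present). Then P(X_S = 1) = (1/2)^3 = 1/8. By linearity of expectation, E[# K_3] = C(127, 3) · (1/2)^3 = 333375 / 8 = 41671.875.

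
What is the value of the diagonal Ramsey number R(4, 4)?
R(4, 4) = 18

Lower bound: an explicit 2-colouring of K_{17} (typically a Paley-type or other structured construction) avoids a red K_4 and a blue K_4, showing R(4, 4) > 17.
Upper bound: the Erdős–Szekeres recurrence R(r, t') ≤ R(r−1, t') + R(r, t'−1) yields R(4, 4) ≤ 18.
Hence R(4, 4) = 18.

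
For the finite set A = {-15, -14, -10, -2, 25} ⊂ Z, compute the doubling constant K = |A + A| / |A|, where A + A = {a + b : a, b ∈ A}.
K = |A + A| / |A| = 15/5 = 3

Enumerate A + A = {a + b : a, b ∈ A}. With |A| = 5, there are |A|^2 = 25 ordered sum pairs; collecting distinct values, A + A = {-30, -29, -28, -25, -24, -20, -17, -16, -12, -4, 10, 11, 15, 23, 50}, so |A + A| = 15. Thus K = 15/5 = 3. For comparison, the minimum possible |A + A| over all 5-element sets is 2·5 − 1 = 9 (so min K = 9/5), attained only by arithmetic progressions.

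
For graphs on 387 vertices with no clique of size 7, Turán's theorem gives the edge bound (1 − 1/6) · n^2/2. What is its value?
Turán density bound = (5/6) · 387^2/2 = 249615/4 ≈ 62403.75

Turán's theorem: ex(n, K_{r+1}) is achieved by the complete r-partite Turán graph T(n, r) with parts as balanced as possible, and is at most (1 − 1/r) · n^2/2. For r = 6, n = 387: the density bound is (5/6) · 149769/2 = 249615/4 ≈ 62403.75. The integer-valued extremum is e(T(387, 6)) = 62403, which is strictly less than the density bound 249615/4 since 6 ∤ 387 (the parts of T(387, 6) cannot all be equal).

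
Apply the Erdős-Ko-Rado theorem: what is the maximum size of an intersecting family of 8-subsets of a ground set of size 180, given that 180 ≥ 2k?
max |F| = C(179, 7) = 1037437234460

Erdős-Ko-Rado (1961): when n ≥ 2k, max |F| = C(n−1, k−1). The bound is attained by the star {A : i ∈ A} for any fixed i ∈ [n]. Here C(180−1, 8−1) = C(179, 7) = 1037437234460.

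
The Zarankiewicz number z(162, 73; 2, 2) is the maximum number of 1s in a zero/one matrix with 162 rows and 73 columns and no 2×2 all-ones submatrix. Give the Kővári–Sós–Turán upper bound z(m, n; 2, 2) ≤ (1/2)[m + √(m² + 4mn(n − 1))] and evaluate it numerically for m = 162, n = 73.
z(162, 73; 2, 2) ≤ (1/2)[162 + √(162² + 4·162·73·72)] = (1/2)[162 + √3432132] = 1007.3007

Kővári–Sós–Turán: let r_1, ..., r_162 be the row sums and z = Σ r_i the total number of 1s. Each pair of columns can share at most one row with both entries 1 (else a 2×2 all-ones block appears), so Σ_i C(r_i, 2) ≤ C(73, 2) = 2628. By convexity Σ_i C(r_i, 2) ≥ 162·C(z/162, 2) = z(z − 162)/(2·162), giving z² − 162z − 162·73·72 ≤ 0 and hence z ≤ (1/2)[162 + √(26244 + 4·851472)] = (1/2)[162 + √3432132] ≈ (1/2)(162 + 1852.6014) = 1007.3007.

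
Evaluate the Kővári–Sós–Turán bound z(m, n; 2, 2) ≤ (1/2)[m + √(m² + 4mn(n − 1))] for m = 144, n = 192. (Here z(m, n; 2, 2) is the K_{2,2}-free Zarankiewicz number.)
z(144, 192; 2, 2) ≤ (1/2)[144 + √(144² + 4·144·192·191)] = (1/2)[144 + √21143808] = 2371.1198

Kővári–Sós–Turán: let r_1, ..., r_144 be the row sums and z = Σ r_i the total number of 1s. Each pair of columns can share at most one row with both entries 1 (else a 2×2 all-ones block appears), so Σ_i C(r_i, 2) ≤ C(192, 2) = 18336. By convexity Σ_i C(r_i, 2) ≥ 144·C(z/144, 2) = z(z − 144)/(2·144), giving z² − 144z − 144·192·191 ≤ 0 and hence z ≤ (1/2)[144 + √(20736 + 4·5280768)] = (1/2)[144 + √21143808] ≈ (1/2)(144 + 4598.2397) = 2371.1198.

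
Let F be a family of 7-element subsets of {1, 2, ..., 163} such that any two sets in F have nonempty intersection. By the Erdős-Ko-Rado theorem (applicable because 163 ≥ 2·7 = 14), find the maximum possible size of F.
max |F| = C(162, 6) = 22860316584

The Erdős-Ko-Rado theorem states: for n ≥ 2k, an intersecting family of k-subsets of an n-element set has size at most C(n − 1, k − 1), with equality for 'star' families {A ⊆ [n] : |A| = k, i ∈ A} (fix an element i). For n = 163, k = 7: C(162, 6) = 22860316584.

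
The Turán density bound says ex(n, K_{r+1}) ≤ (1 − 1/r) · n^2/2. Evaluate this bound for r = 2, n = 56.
Turán density bound = (1/2) · 56^2/2 = 784

Turán's theorem: ex(n, K_{r+1}) is achieved by the complete r-partite Turán graph T(n, r) with parts as balanced as possible, and is at most (1 − 1/r) · n^2/2. For r = 2, n = 56: the density bound is (1/2) · 3136/2 = 784. Since 2 ∣ 56, the Turán graph T(56, 2) has parts of equal size 28, and its edge count e(T(56, 2)) = 784 attains the density bound exactly.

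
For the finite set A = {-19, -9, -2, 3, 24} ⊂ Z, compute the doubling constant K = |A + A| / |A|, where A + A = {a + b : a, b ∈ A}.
K = |A + A| / |A| = 15/5 = 3

Enumerate A + A = {a + b : a, b ∈ A}. With |A| = 5, there are |A|^2 = 25 ordered sum pairs; collecting distinct values, A + A = {-38, -28, -21, -18, -16, -11, -6, -4, 1, 5, 6, 15, 22, 27, 48}, so |A + A| = 15. Thus K = 15/5 = 3. For comparison, the minimum possible |A + A| over all 5-element sets is 2·5 − 1 = 9 (so min K = 9/5), attained only by arithmetic progressions.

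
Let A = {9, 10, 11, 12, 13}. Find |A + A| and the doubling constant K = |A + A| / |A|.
K = |A + A| / |A| = 9/5

Enumerate A + A = {a + b : a, b ∈ A}. With |A| = 5, there are |A|^2 = 25 ordered sum pairs; collecting distinct values, A + A = {18, 19, 20, 21, 22, 23, 24, 25, 26}, so |A + A| = 9. Thus K = 9/5. Here |A + A| = 2|A| − 1 = 9, the minimum possible — so K = 9/5 is minimal, which holds iff A is an arithmetic progression.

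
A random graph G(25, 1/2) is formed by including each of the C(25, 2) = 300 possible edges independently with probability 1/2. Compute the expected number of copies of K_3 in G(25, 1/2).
E[# K_3] = C(25, 3) · (1/2)^C(3, 2) = 2300 / 2^3 = 575/2 = 287.5

For each 3-subset S of vertices (there are C(25, 3) = 2300 such S), let X_S = 1 if S induces a K_3 (all C(3, 2) = 3 edges present). Then P(X_S = 1) = (1/2)^3 = 1/8. By linearity of expectation, E[# K_3] = C(25, 3) · (1/2)^3 = 2300 / 8 = 575/2 = 287.5.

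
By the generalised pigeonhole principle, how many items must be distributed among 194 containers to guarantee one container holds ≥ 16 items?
n = (16 − 1)·194 + 1 = 2911

By the generalised pigeonhole principle, to guarantee some box contains ≥ r objects we need more than (r − 1) · k objects total. Threshold: n = (r − 1) · k + 1. With r = 16 and k = 194: n = 15 · 194 + 1 = 2910 + 1 = 2911. For n = 2910 = 15 · 194, we can put exactly 15 objects in every box, avoiding 16 in any single one — so 2911 is tight.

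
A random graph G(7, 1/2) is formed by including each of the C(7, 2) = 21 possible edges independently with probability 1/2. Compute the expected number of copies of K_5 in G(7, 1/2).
E[# K_5] = C(7, 5) · (1/2)^C(5, 2) = 21 / 2^10 ≈ 0.020508

For each 5-subset S of vertices (there are C(7, 5) = 21 such S), let X_S = 1 if S induces a K_5 (all C(5, 2) = 10 edges present). Then P(X_S = 1) = (1/2)^10 = 1/1024. By linearity of expectation, E[# K_5] = C(7, 5) · (1/2)^10 = 21 / 1024 ≈ 0.020508.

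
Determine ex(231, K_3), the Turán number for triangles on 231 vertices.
ex(231, K_3) = ⌊231^2/4⌋ = 13340

Mantel (1907): a triangle-free graph on n vertices has at most ⌊n^2/4⌋ edges, with equality for the complete bipartite graph K_{⌊n/2⌋, ⌈n/2⌉}. For n = 231: ⌊231^2/4⌋ = ⌊53361/4⌋ = 13340. The extremal graph is K_{115, 116}, which has 115·116 = 13340 edges.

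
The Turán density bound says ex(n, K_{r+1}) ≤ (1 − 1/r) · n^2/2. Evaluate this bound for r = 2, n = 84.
Turán density bound = (1/2) · 84^2/2 = 1764

Turán's theorem: ex(n, K_{r+1}) is achieved by the complete r-partite Turán graph T(n, r) with parts as balanced as possible, and is at most (1 − 1/r) · n^2/2. For r = 2, n = 84: the density bound is (1/2) · 7056/2 = 1764. Since 2 ∣ 84, the Turán graph T(84, 2) has parts of equal size 42, and its edge count e(T(84, 2)) = 1764 attains the density bound exactly.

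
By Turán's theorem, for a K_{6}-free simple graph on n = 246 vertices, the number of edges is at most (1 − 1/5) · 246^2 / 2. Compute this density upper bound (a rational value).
Turán density bound = (4/5) · 246^2/2 = 121032/5 ≈ 24206.4

Turán's theorem: ex(n, K_{r+1}) is achieved by the complete r-partite Turán graph T(n, r) with parts as balanced as possible, and is at most (1 − 1/r) · n^2/2. For r = 5, n = 246: the density bound is (4/5) · 60516/2 = 121032/5 ≈ 24206.4. The integer-valued extremum is e(T(246, 5)) = 24206, which is strictly less than the density bound 121032/5 since 5 ∤ 246 (the parts of T(246, 5) cannot all be equal).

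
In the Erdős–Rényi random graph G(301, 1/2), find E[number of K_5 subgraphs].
E[# K_5] = C(301, 5) · (1/2)^C(5, 2) = 19913628735 / 2^10 ≈ 19446903.061523

For each 5-subset S of vertices (there are C(301, 5) = 19913628735 such S), let X_S = 1 if S induces a K_5 (all C(5, 2) = 10 edges present). Then P(X_S = 1) = (1/2)^10 = 1/1024. By linearity of expectation, E[# K_5] = C(301, 5) · (1/2)^10 = 19913628735 / 1024 ≈ 19446903.061523.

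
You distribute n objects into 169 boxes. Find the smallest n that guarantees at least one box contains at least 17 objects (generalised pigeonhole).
n = (17 − 1)·169 + 1 = 2705

By the generalised pigeonhole principle, to guarantee some box contains ≥ r objects we need more than (r − 1) · k objects total. Threshold: n = (r − 1) · k + 1. With r = 17 and k = 169: n = 16 · 169 + 1 = 2704 + 1 = 2705. For n = 2704 = 16 · 169, we can put exactly 16 objects in every box, avoiding 17 in any single one — so 2705 is tight.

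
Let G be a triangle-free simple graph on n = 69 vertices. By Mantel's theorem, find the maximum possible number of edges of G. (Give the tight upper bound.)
ex(69, K_3) = ⌊69^2/4⌋ = 1190

Mantel (1907): a triangle-free graph on n vertices has at most ⌊n^2/4⌋ edges, with equality for the complete bipartite graph K_{⌊n/2⌋, ⌈n/2⌉}. For n = 69: ⌊69^2/4⌋ = ⌊4761/4⌋ = 1190. The extremal graph is K_{34, 35}, which has 34·35 = 1190 edges.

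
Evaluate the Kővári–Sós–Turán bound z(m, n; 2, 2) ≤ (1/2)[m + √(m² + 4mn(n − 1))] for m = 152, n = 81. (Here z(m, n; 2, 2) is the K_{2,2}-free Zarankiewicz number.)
z(152, 81; 2, 2) ≤ (1/2)[152 + √(152² + 4·152·81·80)] = (1/2)[152 + √3962944] = 1071.3572

Kővári–Sós–Turán: let r_1, ..., r_152 be the row sums and z = Σ r_i the total number of 1s. Each pair of columns can share at most one row with both entries 1 (else a 2×2 all-ones block appears), so Σ_i C(r_i, 2) ≤ C(81, 2) = 3240. By convexity Σ_i C(r_i, 2) ≥ 152·C(z/152, 2) = z(z − 152)/(2·152), giving z² − 152z − 152·81·80 ≤ 0 and hence z ≤ (1/2)[152 + √(23104 + 4·984960)] = (1/2)[152 + √3962944] ≈ (1/2)(152 + 1990.7144) = 1071.3572.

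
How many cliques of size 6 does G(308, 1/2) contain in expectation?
E[# K_6] = C(308, 6) · (1/2)^C(6, 2) = 1129000342008 / 2^15 = 141125042751/4096 ≈ 34454356.140381

For each 6-subset S of vertices (there are C(308, 6) = 1129000342008 such S), let X_S = 1 if S induces a K_6 (all C(6, 2) = 15 edges present). Then P(X_S = 1) = (1/2)^15 = 1/32768. By linearity of expectation, E[# K_6] = C(308, 6) · (1/2)^15 = 1129000342008 / 32768 = 141125042751/4096 ≈ 34454356.140381.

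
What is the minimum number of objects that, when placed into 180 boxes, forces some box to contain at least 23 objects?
n = (23 − 1)·180 + 1 = 3961

By the generalised pigeonhole principle, to guarantee some box contains ≥ r objects we need more than (r − 1) · k objects total. Threshold: n = (r − 1) · k + 1. With r = 23 and k = 180: n = 22 · 180 + 1 = 3960 + 1 = 3961. For n = 3960 = 22 · 180, we can put exactly 22 objects in every box, avoiding 23 in any single one — so 3961 is tight.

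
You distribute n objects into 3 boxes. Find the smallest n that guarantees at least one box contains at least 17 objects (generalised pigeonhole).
n = (17 − 1)·3 + 1 = 49

By the generalised pigeonhole principle, to guarantee some box contains ≥ r objects we need more than (r − 1) · k objects total. Threshold: n = (r − 1) · k + 1. With r = 17 and k = 3: n = 16 · 3 + 1 = 48 + 1 = 49. For n = 48 = 16 · 3, we can put exactly 16 objects in every box, avoiding 17 in any single one — so 49 is tight.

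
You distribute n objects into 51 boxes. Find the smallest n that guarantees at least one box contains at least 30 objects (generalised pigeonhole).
n = (30 − 1)·51 + 1 = 1480

By the generalised pigeonhole principle, to guarantee some box contains ≥ r objects we need more than (r − 1) · k objects total. Threshold: n = (r − 1) · k + 1. With r = 30 and k = 51: n = 29 · 51 + 1 = 1479 + 1 = 1480. For n = 1479 = 29 · 51, we can put exactly 29 objects in every box, avoiding 30 in any single one — so 1480 is tight.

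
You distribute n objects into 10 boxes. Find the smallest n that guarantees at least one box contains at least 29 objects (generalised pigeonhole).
n = (29 − 1)·10 + 1 = 281

By the generalised pigeonhole principle, to guarantee some box contains ≥ r objects we need more than (r − 1) · k objects total. Threshold: n = (r − 1) · k + 1. With r = 29 and k = 10: n = 28 · 10 + 1 = 280 + 1 = 281. For n = 280 = 28 · 10, we can put exactly 28 objects in every box, avoiding 29 in any single one — so 281 is tight.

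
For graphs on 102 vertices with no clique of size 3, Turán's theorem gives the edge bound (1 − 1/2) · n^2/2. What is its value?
Turán density bound = (1/2) · 102^2/2 = 2601

Turán's theorem: ex(n, K_{r+1}) is achieved by the complete r-partite Turán graph T(n, r) with parts as balanced as possible, and is at most (1 − 1/r) · n^2/2. For r = 2, n = 102: the density bound is (1/2) · 10404/2 = 2601. Since 2 ∣ 102, the Turán graph T(102, 2) has parts of equal size 51, and its edge count e(T(102, 2)) = 2601 attains the density bound exactly.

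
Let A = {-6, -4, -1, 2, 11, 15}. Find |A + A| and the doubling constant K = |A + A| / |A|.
K = |A + A| / |A| = 20/6 = 10/3

Enumerate A + A = {a + b : a, b ∈ A}. With |A| = 6, there are |A|^2 = 36 ordered sum pairs; collecting distinct values, A + A = {-12, -10, -8, -7, -5, -4, -2, 1, 4, 5, 7, 9, 10, 11, 13, 14, 17, 22, 26, 30}, so |A + A| = 20. Thus K = 20/6 = 10/3. For comparison, the minimum possible |A + A| over all 6-element sets is 2·6 − 1 = 11 (so min K = 11/6), attained only by arithmetic progressions.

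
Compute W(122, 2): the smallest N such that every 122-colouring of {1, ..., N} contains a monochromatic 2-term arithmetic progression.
W(122, 2) = 122 + 1 = 123

A 2-term AP is any pair of integers, so a monochromatic 2-AP exists iff some colour is used at least twice. With 122 colours, the colouring i ↦ i on {1, ..., 122} uses each colour once, avoiding any monochromatic pair, so W(122, 2) > 122. For {1, ..., 123}, pigeonhole forces two integers of the same colour, which form a monochromatic 2-AP. Hence W(122, 2) = 123.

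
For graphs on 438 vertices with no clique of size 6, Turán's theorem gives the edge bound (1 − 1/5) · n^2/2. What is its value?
Turán density bound = (4/5) · 438^2/2 = 383688/5 ≈ 76737.6

Turán's theorem: ex(n, K_{r+1}) is achieved by the complete r-partite Turán graph T(n, r) with parts as balanced as possible, and is at most (1 − 1/r) · n^2/2. For r = 5, n = 438: the density bound is (4/5) · 191844/2 = 383688/5 ≈ 76737.6. The integer-valued extremum is e(T(438, 5)) = 76737, which is strictly less than the density bound 383688/5 since 5 ∤ 438 (the parts of T(438, 5) cannot all be equal).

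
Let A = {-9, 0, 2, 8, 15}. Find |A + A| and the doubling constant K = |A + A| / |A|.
K = |A + A| / |A| = 15/5 = 3

Enumerate A + A = {a + b : a, b ∈ A}. With |A| = 5, there are |A|^2 = 25 ordered sum pairs; collecting distinct values, A + A = {-18, -9, -7, -1, 0, 2, 4, 6, 8, 10, 15, 16, 17, 23, 30}, so |A + A| = 15. Thus K = 15/5 = 3. For comparison, the minimum possible |A + A| over all 5-element sets is 2·5 − 1 = 9 (so min K = 9/5), attained only by arithmetic progressions.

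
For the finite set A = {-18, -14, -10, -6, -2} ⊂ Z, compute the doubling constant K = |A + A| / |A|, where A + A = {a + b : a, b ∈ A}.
K = |A + A| / |A| = 9/5

Enumerate A + A = {a + b : a, b ∈ A}. With |A| = 5, there are |A|^2 = 25 ordered sum pairs; collecting distinct values, A + A = {-36, -32, -28, -24, -20, -16, -12, -8, -4}, so |A + A| = 9. Thus K = 9/5. Here |A + A| = 2|A| − 1 = 9, the minimum possible — so K = 9/5 is minimal, which holds iff A is an arithmetic progression.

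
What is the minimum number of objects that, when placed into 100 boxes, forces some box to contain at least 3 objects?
n = (3 − 1)·100 + 1 = 201

By the generalised pigeonhole principle, to guarantee some box contains ≥ r objects we need more than (r − 1) · k objects total. Threshold: n = (r − 1) · k + 1. With r = 3 and k = 100: n = 2 · 100 + 1 = 200 + 1 = 201. For n = 200 = 2 · 100, we can put exactly 2 objects in every box, avoiding 3 in any single one — so 201 is tight.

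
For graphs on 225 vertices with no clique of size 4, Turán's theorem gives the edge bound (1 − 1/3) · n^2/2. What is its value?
Turán density bound = (2/3) · 225^2/2 = 16875

Turán's theorem: ex(n, K_{r+1}) is achieved by the complete r-partite Turán graph T(n, r) with parts as balanced as possible, and is at most (1 − 1/r) · n^2/2. For r = 3, n = 225: the density bound is (2/3) · 50625/2 = 16875. Since 3 ∣ 225, the Turán graph T(225, 3) has parts of equal size 75, and its edge count e(T(225, 3)) = 16875 attains the density bound exactly.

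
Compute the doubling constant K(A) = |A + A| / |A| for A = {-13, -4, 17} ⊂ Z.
K = |A + A| / |A| = 6/3 = 2

Enumerate A + A = {a + b : a, b ∈ A}. With |A| = 3, there are |A|^2 = 9 ordered sum pairs; collecting distinct values, A + A = {-26, -17, -8, 4, 13, 34}, so |A + A| = 6. Thus K = 6/3 = 2. For comparison, the minimum possible |A + A| over all 3-element sets is 2·3 − 1 = 5 (so min K = 5/3), attained only by arithmetic progressions.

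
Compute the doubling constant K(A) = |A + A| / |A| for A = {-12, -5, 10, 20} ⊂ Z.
K = |A + A| / |A| = 10/4 = 5/2

Enumerate A + A = {a + b : a, b ∈ A}. With |A| = 4, there are |A|^2 = 16 ordered sum pairs; collecting distinct values, A + A = {-24, -17, -10, -2, 5, 8, 15, 20, 30, 40}, so |A + A| = 10. Thus K = 10/4 = 5/2. For comparison, the minimum possible |A + A| over all 4-element sets is 2·4 − 1 = 7 (so min K = 7/4), attained only by arithmetic progressions.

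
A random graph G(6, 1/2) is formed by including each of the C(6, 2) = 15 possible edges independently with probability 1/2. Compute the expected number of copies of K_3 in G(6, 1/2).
E[# K_3] = C(6, 3) · (1/2)^C(3, 2) = 20 / 2^3 = 5/2 = 2.5

For each 3-subset S of vertices (there are C(6, 3) = 20 such S), let X_S = 1 if S induces a K_3 (all C(3, 2) = 3 edges present). Then P(X_S = 1) = (1/2)^3 = 1/8. By linearity of expectation, E[# K_3] = C(6, 3) · (1/2)^3 = 20 / 8 = 5/2 = 2.5.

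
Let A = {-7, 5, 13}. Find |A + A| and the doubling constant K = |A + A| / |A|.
K = |A + A| / |A| = 6/3 = 2

Enumerate A + A = {a + b : a, b ∈ A}. With |A| = 3, there are |A|^2 = 9 ordered sum pairs; collecting distinct values, A + A = {-14, -2, 6, 10, 18, 26}, so |A + A| = 6. Thus K = 6/3 = 2. For comparison, the minimum possible |A + A| over all 3-element sets is 2·3 − 1 = 5 (so min K = 5/3), attained only by arithmetic progressions.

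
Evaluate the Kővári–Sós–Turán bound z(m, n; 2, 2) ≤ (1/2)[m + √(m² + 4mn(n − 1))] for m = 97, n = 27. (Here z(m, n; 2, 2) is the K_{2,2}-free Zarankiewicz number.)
z(97, 27; 2, 2) ≤ (1/2)[97 + √(97² + 4·97·27·26)] = (1/2)[97 + √281785] = 313.9171

Kővári–Sós–Turán: let r_1, ..., r_97 be the row sums and z = Σ r_i the total number of 1s. Each pair of columns can share at most one row with both entries 1 (else a 2×2 all-ones block appears), so Σ_i C(r_i, 2) ≤ C(27, 2) = 351. By convexity Σ_i C(r_i, 2) ≥ 97·C(z/97, 2) = z(z − 97)/(2·97), giving z² − 97z − 97·27·26 ≤ 0 and hence z ≤ (1/2)[97 + √(9409 + 4·68094)] = (1/2)[97 + √281785] ≈ (1/2)(97 + 530.8342) = 313.9171.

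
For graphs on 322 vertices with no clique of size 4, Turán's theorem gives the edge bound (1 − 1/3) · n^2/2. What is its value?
Turán density bound = (2/3) · 322^2/2 = 103684/3 ≈ 34561.3333

Turán's theorem: ex(n, K_{r+1}) is achieved by the complete r-partite Turán graph T(n, r) with parts as balanced as possible, and is at most (1 − 1/r) · n^2/2. For r = 3, n = 322: the density bound is (2/3) · 103684/2 = 103684/3 ≈ 34561.3333. The integer-valued extremum is e(T(322, 3)) = 34561, which is strictly less than the density bound 103684/3 since 3 ∤ 322 (the parts of T(322, 3) cannot all be equal).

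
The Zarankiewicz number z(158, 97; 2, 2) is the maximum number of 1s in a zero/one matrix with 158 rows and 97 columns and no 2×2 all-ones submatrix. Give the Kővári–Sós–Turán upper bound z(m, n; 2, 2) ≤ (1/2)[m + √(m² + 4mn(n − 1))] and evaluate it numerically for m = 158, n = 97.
z(158, 97; 2, 2) ≤ (1/2)[158 + √(158² + 4·158·97·96)] = (1/2)[158 + √5910148] = 1294.5398

Kővári–Sós–Turán: let r_1, ..., r_158 be the row sums and z = Σ r_i the total number of 1s. Each pair of columns can share at most one row with both entries 1 (else a 2×2 all-ones block appears), so Σ_i C(r_i, 2) ≤ C(97, 2) = 4656. By convexity Σ_i C(r_i, 2) ≥ 158·C(z/158, 2) = z(z − 158)/(2·158), giving z² − 158z − 158·97·96 ≤ 0 and hence z ≤ (1/2)[158 + √(24964 + 4·1471296)] = (1/2)[158 + √5910148] ≈ (1/2)(158 + 2431.0796) = 1294.5398.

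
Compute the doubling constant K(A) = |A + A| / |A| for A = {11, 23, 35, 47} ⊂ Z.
K = |A + A| / |A| = 7/4

Enumerate A + A = {a + b : a, b ∈ A}. With |A| = 4, there are |A|^2 = 16 ordered sum pairs; collecting distinct values, A + A = {22, 34, 46, 58, 70, 82, 94}, so |A + A| = 7. Thus K = 7/4. Here |A + A| = 2|A| − 1 = 7, the minimum possible — so K = 7/4 is minimal, which holds iff A is an arithmetic progression.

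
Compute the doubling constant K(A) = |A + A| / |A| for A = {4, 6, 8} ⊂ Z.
K = |A + A| / |A| = 5/3

Enumerate A + A = {a + b : a, b ∈ A}. With |A| = 3, there are |A|^2 = 9 ordered sum pairs; collecting distinct values, A + A = {8, 10, 12, 14, 16}, so |A + A| = 5. Thus K = 5/3. Here |A + A| = 2|A| − 1 = 5, the minimum possible — so K = 5/3 is minimal, which holds iff A is an arithmetic progression.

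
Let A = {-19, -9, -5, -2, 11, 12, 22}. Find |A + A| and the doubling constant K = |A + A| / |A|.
K = |A + A| / |A| = 26/7

Enumerate A + A = {a + b : a, b ∈ A}. With |A| = 7, there are |A|^2 = 49 ordered sum pairs; collecting distinct values, A + A = {-38, -28, -24, -21, -18, -14, -11, -10, -8, -7, -4, 2, 3, 6, 7, 9, 10, 13, 17, 20, 22, 23, 24, 33, 34, 44}, so |A + A| = 26. Thus K = 26/7. For comparison, the minimum possible |A + A| over all 7-element sets is 2·7 − 1 = 13 (so min K = 13/7), attained only by arithmetic progressions.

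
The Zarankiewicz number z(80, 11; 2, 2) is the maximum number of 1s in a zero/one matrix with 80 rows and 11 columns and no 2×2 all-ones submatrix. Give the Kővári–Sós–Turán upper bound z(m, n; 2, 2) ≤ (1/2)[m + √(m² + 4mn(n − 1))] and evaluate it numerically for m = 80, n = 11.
z(80, 11; 2, 2) ≤ (1/2)[80 + √(80² + 4·80·11·10)] = (1/2)[80 + √41600] = 141.9804

Kővári–Sós–Turán: let r_1, ..., r_80 be the row sums and z = Σ r_i the total number of 1s. Each pair of columns can share at most one row with both entries 1 (else a 2×2 all-ones block appears), so Σ_i C(r_i, 2) ≤ C(11, 2) = 55. By convexity Σ_i C(r_i, 2) ≥ 80·C(z/80, 2) = z(z − 80)/(2·80), giving z² − 80z − 80·11·10 ≤ 0 and hence z ≤ (1/2)[80 + √(6400 + 4·8800)] = (1/2)[80 + √41600] ≈ (1/2)(80 + 203.9608) = 141.9804.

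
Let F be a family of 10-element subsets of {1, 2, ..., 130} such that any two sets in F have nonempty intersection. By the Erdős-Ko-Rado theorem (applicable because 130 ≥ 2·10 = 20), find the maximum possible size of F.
max |F| = C(129, 9) = 20492404684400

Erdős-Ko-Rado (1961): when n ≥ 2k, max |F| = C(n−1, k−1). The bound is attained by the star {A : i ∈ A} for any fixed i ∈ [n]. Here C(130−1, 10−1) = C(129, 9) = 20492404684400.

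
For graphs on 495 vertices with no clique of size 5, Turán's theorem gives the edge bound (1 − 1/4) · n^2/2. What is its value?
Turán density bound = (3/4) · 495^2/2 = 735075/8 ≈ 91884.375

Turán's theorem: ex(n, K_{r+1}) is achieved by the complete r-partite Turán graph T(n, r) with parts as balanced as possible, and is at most (1 − 1/r) · n^2/2. For r = 4, n = 495: the density bound is (3/4) · 245025/2 = 735075/8 ≈ 91884.375. The integer-valued extremum is e(T(495, 4)) = 91884, which is strictly less than the density bound 735075/8 since 4 ∤ 495 (the parts of T(495, 4) cannot all be equal).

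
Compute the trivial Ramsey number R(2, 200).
R(2, 200) = 200

R(2, k) = k for all k ≥ 2: in a 2-colouring of K_k, either some edge is red (a red K_2) or all edges are blue (a blue K_k). And K_{199} coloured all-blue has no blue K_200, so R(2, 200) > 199. Hence R(2, 200) = 200.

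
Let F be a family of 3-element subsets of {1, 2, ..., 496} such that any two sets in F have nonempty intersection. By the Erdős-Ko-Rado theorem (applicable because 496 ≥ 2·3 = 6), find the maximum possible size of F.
max |F| = C(495, 2) = 122265

The Erdős-Ko-Rado theorem states: for n ≥ 2k, an intersecting family of k-subsets of an n-element set has size at most C(n − 1, k − 1), with equality for 'star' families {A ⊆ [n] : |A| = k, i ∈ A} (fix an element i). For n = 496, k = 3: C(495, 2) = 122265.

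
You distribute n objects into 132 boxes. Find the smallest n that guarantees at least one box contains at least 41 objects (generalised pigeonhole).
n = (41 − 1)·132 + 1 = 5281

By the generalised pigeonhole principle, to guarantee some box contains ≥ r objects we need more than (r − 1) · k objects total. Threshold: n = (r − 1) · k + 1. With r = 41 and k = 132: n = 40 · 132 + 1 = 5280 + 1 = 5281. For n = 5280 = 40 · 132, we can put exactly 40 objects in every box, avoiding 41 in any single one — so 5281 is tight.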